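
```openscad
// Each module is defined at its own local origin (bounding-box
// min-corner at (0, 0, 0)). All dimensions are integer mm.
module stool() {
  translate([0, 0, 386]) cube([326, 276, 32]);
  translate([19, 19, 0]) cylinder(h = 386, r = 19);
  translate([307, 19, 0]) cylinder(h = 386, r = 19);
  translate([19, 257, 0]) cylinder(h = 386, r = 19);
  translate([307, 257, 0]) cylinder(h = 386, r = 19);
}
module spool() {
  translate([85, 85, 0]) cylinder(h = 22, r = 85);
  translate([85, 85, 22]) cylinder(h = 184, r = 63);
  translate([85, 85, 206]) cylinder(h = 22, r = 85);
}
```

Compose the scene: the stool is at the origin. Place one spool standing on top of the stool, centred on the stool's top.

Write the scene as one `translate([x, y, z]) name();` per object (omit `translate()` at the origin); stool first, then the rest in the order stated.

stool();
translate([78, 53, 418]) spool();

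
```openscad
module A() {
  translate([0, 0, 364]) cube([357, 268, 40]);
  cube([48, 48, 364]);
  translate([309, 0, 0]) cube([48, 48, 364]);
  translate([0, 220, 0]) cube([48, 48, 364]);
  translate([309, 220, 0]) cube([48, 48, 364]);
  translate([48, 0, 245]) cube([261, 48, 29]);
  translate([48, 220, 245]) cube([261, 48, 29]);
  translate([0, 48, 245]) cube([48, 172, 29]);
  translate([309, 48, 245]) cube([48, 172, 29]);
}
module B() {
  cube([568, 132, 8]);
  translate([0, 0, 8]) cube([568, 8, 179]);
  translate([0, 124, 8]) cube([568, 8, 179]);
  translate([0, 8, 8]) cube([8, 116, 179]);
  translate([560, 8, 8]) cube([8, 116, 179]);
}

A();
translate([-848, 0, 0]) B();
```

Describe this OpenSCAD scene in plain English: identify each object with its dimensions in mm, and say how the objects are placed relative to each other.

A is a four-legged stool. The seat is 357×268 mm, 40 mm thick, top at z = 404 mm. It stands on four square legs, each 48×48 mm in cross-section, from z = 0 to the seat underside, each flush with a corner of the seat. Four stretchers, 48 mm wide and 29 mm tall, connect adjacent legs with their undersides at z = 245 mm, each running between the inner faces of the legs it joins and aligned with the legs' outer faces on the other axis.

B is an open storage box with external size 568×132×187 mm and wall thickness 8 mm (the base is also 8 mm thick). The base covers the whole footprint; the four walls stand on the base, with the y-facing walls full-width and the x-facing walls fitting between their inner faces.

The open box is on the floor beside the stool on its −x side.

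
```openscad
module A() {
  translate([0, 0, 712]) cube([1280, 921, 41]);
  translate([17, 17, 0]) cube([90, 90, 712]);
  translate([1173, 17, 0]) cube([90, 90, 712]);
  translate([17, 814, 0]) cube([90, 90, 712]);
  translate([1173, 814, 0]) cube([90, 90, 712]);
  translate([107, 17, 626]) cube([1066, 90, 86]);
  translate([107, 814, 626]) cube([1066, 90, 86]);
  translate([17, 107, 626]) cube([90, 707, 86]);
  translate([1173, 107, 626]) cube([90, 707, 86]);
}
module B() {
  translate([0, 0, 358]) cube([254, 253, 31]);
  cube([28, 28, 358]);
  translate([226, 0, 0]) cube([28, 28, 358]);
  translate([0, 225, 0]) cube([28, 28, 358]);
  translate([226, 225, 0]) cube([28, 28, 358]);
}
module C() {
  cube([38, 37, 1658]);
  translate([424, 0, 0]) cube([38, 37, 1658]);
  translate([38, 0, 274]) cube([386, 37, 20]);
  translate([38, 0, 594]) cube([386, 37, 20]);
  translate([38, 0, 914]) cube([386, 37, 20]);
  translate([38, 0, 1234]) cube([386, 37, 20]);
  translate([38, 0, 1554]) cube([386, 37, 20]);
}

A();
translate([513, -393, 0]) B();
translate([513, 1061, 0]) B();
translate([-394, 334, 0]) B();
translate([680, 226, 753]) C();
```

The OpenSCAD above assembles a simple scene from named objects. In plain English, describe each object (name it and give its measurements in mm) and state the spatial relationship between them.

A is a rectangular dining table. The top is 1280×921×41 mm with its upper surface at z = 753 mm. It stands on four 90×90 mm square legs, each inset 17 mm from the nearest pair of top edges, running from the floor to the underside of the top. Four apron rails, 90 mm thick and 86 mm tall, run between adjacent legs with their top edges flush with the underside of the top and their outer faces flush with the legs' outer faces.

B is a four-legged stool. The seat is 254×253 mm, 31 mm thick, top at z = 389 mm. It stands on four square legs, each 28×28 mm in cross-section, from z = 0 to the seat underside, each flush with a corner of the seat.

C is a wooden ladder with two side rails of 38×37 mm section and 1658 mm height, set 462 mm apart overall. Between them run 5 rectangular rungs (37 mm deep, 20 mm thick), front faces flush with the rails' −y face. The bottom of the first rung is 274 mm above the floor and each subsequent rung is 320 mm higher than the one below.

Three stools sit around the table at the −y, +y, −x sides. The ladder is on top of the table.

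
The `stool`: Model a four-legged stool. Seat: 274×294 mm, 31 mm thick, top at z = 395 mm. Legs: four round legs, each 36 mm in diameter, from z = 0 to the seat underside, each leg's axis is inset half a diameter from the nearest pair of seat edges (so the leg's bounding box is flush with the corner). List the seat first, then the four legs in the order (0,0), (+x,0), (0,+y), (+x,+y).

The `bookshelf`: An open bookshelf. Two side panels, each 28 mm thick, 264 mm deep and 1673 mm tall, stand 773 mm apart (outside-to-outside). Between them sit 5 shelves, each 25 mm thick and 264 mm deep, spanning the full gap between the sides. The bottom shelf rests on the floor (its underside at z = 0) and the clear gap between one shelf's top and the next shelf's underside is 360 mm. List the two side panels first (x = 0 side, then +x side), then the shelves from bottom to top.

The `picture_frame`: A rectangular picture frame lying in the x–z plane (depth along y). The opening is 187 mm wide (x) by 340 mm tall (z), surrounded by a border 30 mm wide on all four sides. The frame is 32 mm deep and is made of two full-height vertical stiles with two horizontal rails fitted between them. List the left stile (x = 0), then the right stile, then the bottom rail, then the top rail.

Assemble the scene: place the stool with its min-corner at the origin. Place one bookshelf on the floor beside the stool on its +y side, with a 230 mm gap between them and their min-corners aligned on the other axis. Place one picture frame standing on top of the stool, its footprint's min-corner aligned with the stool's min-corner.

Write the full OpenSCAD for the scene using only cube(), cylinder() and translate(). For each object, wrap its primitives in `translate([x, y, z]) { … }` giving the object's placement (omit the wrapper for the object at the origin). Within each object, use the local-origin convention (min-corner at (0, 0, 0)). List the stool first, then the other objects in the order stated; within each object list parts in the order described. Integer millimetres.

translate([0, 0, 364]) cube([274, 294, 31]);
translate([18, 18, 0]) cylinder(h = 364, r = 18);
translate([256, 18, 0]) cylinder(h = 364, r = 18);
translate([18, 276, 0]) cylinder(h = 364, r = 18);
translate([256, 276, 0]) cylinder(h = 364, r = 18);
translate([0, 524, 0]) {
  cube([28, 264, 1673]);
  translate([745, 0, 0]) cube([28, 264, 1673]);
  translate([28, 0, 0]) cube([717, 264, 25]);
  translate([28, 0, 385]) cube([717, 264, 25]);
  translate([28, 0, 770]) cube([717, 264, 25]);
  translate([28, 0, 1155]) cube([717, 264, 25]);
  translate([28, 0, 1540]) cube([717, 264, 25]);
}
translate([0, 0, 395]) {
  cube([30, 32, 400]);
  translate([217, 0, 0]) cube([30, 32, 400]);
  translate([30, 0, 0]) cube([187, 32, 30]);
  translate([30, 0, 370]) cube([187, 32, 30]);
}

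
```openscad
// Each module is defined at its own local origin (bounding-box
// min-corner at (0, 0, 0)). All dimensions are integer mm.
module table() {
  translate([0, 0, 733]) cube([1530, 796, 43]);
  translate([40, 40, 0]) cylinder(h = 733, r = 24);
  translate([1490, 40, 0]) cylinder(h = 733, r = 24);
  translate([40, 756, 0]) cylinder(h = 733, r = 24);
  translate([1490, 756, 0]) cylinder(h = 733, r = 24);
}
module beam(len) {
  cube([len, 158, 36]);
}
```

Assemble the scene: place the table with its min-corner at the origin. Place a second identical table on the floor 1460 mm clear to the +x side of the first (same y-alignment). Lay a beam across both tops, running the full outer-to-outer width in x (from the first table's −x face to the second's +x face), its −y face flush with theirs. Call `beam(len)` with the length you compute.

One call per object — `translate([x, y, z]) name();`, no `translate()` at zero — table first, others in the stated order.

table();
translate([2990, 0, 0]) table();
translate([0, 0, 776]) beam(4520);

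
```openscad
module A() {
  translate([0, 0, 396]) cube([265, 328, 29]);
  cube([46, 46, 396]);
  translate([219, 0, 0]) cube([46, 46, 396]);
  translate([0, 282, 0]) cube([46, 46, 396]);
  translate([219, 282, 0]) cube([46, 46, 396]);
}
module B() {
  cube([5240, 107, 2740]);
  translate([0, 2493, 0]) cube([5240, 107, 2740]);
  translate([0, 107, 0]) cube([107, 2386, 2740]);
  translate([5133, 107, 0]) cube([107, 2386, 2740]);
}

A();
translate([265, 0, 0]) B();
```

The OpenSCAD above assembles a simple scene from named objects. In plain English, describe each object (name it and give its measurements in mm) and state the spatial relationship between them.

A is a four-legged stool. The seat is 265×328 mm, 29 mm thick, top at z = 425 mm. It stands on four square legs, each 46×46 mm in cross-section, from z = 0 to the seat underside, each flush with a corner of the seat.

B is a box-shaped house frame (walls only): outside footprint 5240×2600 mm, wall height 2740 mm, wall thickness 107 mm. The two y-facing walls run the full x-width; the two x-facing walls fit between the inner faces of the y-facing walls.

The house frame is against the stool's +x side, with their −y faces flush.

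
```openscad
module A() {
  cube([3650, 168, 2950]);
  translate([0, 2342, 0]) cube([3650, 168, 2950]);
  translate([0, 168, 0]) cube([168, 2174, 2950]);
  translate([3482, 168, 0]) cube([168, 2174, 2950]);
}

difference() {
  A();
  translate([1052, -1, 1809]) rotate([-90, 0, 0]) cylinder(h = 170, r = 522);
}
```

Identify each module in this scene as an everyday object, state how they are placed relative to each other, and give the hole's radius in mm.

The subtracted cylinder has r = 522 mm.

A is a house frame. The house frame has a circular hole through its front wall. The hole's radius is 522 mm.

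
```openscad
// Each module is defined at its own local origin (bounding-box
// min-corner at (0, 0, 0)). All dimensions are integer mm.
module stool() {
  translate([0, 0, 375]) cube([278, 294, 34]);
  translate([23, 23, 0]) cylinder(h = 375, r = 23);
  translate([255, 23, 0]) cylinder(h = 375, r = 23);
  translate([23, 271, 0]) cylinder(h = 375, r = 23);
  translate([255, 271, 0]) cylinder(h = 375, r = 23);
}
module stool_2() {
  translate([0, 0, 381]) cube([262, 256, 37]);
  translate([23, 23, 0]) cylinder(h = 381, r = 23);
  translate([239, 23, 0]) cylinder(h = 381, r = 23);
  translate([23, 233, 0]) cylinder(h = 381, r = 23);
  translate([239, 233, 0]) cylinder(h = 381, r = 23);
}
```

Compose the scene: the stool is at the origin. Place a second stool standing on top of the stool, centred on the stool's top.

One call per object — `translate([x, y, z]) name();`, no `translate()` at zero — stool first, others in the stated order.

stool();
translate([8, 19, 409]) stool_2();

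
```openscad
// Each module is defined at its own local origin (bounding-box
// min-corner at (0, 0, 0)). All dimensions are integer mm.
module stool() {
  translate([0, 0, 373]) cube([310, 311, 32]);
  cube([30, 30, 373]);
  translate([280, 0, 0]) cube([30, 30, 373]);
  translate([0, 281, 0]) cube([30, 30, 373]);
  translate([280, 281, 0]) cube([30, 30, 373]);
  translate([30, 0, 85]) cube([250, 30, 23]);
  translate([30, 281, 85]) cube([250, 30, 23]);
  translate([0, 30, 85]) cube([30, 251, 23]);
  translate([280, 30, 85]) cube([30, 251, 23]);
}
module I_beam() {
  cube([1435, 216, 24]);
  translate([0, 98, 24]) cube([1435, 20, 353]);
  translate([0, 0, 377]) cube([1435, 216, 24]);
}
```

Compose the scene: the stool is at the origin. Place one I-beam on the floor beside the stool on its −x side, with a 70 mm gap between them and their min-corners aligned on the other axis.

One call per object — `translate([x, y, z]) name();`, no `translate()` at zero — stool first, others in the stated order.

stool();
translate([-1505, 0, 0]) I_beam();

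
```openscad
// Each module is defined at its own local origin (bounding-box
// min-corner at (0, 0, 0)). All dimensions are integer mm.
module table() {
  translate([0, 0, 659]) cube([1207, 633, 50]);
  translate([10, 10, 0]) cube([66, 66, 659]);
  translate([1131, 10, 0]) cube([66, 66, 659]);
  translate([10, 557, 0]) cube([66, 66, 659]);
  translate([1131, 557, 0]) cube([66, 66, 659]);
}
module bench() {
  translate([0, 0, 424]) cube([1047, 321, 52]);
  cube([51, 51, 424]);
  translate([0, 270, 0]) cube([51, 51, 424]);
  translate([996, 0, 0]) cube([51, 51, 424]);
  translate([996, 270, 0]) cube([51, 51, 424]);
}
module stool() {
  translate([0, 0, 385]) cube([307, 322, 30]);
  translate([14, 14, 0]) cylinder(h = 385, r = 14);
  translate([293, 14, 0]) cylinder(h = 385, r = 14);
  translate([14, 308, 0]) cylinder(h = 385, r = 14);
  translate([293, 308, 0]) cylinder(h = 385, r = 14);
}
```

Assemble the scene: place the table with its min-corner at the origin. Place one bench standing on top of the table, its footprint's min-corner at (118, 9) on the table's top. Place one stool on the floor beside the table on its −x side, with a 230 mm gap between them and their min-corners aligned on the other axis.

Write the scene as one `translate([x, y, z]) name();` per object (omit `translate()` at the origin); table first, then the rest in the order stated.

table();
translate([118, 9, 709]) bench();
translate([-537, 0, 0]) stool();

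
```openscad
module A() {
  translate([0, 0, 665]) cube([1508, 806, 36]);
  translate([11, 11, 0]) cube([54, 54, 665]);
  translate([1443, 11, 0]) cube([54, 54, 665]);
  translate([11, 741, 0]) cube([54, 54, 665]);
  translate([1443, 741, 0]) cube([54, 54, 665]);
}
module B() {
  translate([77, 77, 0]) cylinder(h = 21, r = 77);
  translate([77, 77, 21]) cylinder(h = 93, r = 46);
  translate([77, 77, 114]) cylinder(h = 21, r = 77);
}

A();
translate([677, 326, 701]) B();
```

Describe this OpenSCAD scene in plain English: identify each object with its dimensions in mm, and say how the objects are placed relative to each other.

A is a rectangular dining table. The top is 1508×806×36 mm with its upper surface at z = 701 mm. It stands on four 54×54 mm square legs, each inset 11 mm from the nearest pair of top edges, running from the floor to the underside of the top.

B is a spool: two coaxial disc flanges of radius 77 mm and thickness 21 mm, joined by a core cylinder of radius 46 mm and height 93 mm. The lower flange rests on z = 0 and the three cylinders share a vertical axis.

The spool is on top of the table, centred.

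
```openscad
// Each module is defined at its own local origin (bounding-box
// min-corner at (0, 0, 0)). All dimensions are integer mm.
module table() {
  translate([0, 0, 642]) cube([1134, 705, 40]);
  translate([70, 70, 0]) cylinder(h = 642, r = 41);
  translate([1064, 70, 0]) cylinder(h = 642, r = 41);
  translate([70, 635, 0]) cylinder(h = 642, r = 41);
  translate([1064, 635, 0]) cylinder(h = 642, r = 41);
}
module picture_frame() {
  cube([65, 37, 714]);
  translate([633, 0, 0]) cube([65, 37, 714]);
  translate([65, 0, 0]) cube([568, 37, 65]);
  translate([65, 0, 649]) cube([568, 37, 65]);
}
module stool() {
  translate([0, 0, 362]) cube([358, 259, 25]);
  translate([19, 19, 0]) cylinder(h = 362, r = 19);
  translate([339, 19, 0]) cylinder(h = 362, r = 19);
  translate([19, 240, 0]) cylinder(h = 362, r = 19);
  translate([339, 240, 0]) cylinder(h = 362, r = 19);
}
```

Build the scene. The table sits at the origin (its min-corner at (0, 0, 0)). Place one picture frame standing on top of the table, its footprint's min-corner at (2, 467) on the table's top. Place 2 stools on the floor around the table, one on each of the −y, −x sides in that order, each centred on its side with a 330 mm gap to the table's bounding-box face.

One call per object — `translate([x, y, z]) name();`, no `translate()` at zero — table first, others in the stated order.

table();
translate([2, 467, 682]) picture_frame();
translate([388, -589, 0]) stool();
translate([-688, 223, 0]) stool();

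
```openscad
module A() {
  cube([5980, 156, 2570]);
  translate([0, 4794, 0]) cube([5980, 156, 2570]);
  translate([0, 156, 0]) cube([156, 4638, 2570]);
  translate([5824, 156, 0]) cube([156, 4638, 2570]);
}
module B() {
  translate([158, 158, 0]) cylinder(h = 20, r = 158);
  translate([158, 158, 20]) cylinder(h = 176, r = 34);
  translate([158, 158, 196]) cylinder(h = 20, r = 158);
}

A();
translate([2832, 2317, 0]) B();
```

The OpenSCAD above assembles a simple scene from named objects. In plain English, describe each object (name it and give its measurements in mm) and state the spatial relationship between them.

A is a box-shaped house frame (walls only): outside footprint 5980×4950 mm, wall height 2570 mm, wall thickness 156 mm. The two y-facing walls run the full x-width; the two x-facing walls fit between the inner faces of the y-facing walls.

B is a spool: two coaxial disc flanges of radius 158 mm and thickness 20 mm, joined by a core cylinder of radius 34 mm and height 176 mm. The lower flange rests on z = 0 and the three cylinders share a vertical axis.

The spool sits inside the house frame, centred.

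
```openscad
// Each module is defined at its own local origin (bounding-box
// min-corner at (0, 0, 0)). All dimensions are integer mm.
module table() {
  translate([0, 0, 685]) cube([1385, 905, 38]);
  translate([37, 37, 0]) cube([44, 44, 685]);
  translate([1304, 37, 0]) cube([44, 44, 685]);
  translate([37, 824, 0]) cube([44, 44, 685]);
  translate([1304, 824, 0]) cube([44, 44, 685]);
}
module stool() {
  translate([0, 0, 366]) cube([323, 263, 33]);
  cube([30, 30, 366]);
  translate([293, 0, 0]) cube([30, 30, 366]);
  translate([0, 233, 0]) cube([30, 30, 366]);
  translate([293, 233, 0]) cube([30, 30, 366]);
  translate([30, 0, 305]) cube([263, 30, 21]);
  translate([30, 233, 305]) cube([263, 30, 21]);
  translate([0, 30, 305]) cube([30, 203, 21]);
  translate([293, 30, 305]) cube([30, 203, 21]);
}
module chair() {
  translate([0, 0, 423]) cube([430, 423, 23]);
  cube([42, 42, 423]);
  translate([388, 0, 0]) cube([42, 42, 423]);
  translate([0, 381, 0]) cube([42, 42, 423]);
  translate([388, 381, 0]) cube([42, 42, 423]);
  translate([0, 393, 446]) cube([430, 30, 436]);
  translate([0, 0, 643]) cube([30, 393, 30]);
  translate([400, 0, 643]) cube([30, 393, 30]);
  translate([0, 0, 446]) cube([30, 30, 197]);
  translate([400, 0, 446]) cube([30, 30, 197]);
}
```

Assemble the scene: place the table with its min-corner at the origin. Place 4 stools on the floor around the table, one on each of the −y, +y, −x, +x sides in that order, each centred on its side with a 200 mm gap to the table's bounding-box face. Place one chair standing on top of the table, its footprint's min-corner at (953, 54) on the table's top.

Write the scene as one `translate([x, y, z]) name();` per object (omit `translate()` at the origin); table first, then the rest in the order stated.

table();
translate([531, -463, 0]) stool();
translate([531, 1105, 0]) stool();
translate([-523, 321, 0]) stool();
translate([1585, 321, 0]) stool();
translate([953, 54, 723]) chair();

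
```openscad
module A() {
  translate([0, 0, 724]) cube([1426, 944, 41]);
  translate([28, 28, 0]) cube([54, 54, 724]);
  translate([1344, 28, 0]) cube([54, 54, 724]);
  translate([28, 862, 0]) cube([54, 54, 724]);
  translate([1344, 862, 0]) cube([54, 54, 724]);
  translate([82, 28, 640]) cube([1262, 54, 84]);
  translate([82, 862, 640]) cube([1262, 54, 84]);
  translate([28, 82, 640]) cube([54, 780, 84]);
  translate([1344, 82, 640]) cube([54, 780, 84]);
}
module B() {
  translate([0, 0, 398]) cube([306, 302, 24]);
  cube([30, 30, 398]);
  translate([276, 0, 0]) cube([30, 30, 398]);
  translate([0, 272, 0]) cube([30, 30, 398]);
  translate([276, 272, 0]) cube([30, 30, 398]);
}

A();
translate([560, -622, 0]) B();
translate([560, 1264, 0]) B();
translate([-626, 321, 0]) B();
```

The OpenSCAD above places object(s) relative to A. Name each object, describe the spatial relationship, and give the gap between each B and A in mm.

A is a table. B is a stool. Three stools sit around the table at the −y, +y, −x sides. The gap between each stool and the table is 320 mm.

Each stool's nearest face is 320 mm from the table's bounding box.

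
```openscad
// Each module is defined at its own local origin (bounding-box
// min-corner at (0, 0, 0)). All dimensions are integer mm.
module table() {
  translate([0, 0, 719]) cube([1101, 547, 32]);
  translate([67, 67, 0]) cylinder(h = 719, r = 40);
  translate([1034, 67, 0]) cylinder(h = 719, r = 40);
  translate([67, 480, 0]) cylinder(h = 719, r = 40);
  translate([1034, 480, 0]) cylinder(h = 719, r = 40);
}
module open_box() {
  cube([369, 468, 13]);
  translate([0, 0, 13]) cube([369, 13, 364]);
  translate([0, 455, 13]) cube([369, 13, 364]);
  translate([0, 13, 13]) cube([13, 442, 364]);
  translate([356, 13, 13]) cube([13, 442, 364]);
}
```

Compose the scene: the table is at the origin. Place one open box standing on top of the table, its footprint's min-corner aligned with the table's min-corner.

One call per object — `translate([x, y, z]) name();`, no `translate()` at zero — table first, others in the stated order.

table();
translate([0, 0, 751]) open_box();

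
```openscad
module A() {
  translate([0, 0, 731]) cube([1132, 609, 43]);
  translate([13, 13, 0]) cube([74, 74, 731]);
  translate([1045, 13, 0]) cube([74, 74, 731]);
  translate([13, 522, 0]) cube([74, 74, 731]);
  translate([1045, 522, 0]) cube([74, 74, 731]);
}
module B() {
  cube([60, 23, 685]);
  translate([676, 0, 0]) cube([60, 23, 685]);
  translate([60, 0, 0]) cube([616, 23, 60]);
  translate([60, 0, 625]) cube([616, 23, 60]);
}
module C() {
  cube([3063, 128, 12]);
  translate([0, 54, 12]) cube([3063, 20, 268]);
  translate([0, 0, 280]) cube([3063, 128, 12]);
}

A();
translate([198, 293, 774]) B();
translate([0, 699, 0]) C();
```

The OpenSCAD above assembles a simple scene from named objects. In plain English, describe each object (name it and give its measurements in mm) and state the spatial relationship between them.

A is a table: top 1132 mm (x) × 609 mm (y), 43 mm thick, upper face at z = 774 mm, on four 74×74 mm square legs, each inset 13 mm from the nearest pair of top edges, running from z = 0 to the bottom of the top.

B is a rectangular picture frame lying in the x–z plane (depth along y). The opening is 616 mm wide (x) by 565 mm tall (z), surrounded by a border 60 mm wide on all four sides. The frame is 23 mm deep and is made of two full-height vertical stiles with two horizontal rails fitted between them.

C is an I-beam lying along x, 3063 mm long. Overall section height 292 mm. Two flanges 128 mm wide (y) and 12 mm thick, one on the floor and one at the top; a web 20 mm thick runs between them, centred on the flange width.

The picture frame is on top of the table, centred. The I-beam is on the floor beside the table on its +y side.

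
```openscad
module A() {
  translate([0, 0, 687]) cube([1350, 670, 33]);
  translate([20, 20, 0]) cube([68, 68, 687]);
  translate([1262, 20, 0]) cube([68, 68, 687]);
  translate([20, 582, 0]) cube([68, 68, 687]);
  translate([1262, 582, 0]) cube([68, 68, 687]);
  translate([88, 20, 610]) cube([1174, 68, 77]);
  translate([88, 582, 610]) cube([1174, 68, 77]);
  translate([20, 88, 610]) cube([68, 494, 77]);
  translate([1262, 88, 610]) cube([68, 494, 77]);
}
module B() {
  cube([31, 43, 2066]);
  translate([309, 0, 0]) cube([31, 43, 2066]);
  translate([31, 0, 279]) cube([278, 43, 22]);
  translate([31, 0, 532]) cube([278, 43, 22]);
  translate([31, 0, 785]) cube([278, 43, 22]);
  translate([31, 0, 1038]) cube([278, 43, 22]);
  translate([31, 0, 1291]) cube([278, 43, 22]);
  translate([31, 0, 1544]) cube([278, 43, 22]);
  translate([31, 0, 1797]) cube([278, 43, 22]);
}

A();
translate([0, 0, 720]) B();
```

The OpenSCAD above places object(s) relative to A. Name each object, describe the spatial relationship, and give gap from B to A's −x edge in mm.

The ladder's min-x is at 0; the table's min-x is 0; gap = 0 mm.

A is a table. B is a ladder. The ladder is on top of the table. The gap from the ladder to the table's −x edge is 0 mm.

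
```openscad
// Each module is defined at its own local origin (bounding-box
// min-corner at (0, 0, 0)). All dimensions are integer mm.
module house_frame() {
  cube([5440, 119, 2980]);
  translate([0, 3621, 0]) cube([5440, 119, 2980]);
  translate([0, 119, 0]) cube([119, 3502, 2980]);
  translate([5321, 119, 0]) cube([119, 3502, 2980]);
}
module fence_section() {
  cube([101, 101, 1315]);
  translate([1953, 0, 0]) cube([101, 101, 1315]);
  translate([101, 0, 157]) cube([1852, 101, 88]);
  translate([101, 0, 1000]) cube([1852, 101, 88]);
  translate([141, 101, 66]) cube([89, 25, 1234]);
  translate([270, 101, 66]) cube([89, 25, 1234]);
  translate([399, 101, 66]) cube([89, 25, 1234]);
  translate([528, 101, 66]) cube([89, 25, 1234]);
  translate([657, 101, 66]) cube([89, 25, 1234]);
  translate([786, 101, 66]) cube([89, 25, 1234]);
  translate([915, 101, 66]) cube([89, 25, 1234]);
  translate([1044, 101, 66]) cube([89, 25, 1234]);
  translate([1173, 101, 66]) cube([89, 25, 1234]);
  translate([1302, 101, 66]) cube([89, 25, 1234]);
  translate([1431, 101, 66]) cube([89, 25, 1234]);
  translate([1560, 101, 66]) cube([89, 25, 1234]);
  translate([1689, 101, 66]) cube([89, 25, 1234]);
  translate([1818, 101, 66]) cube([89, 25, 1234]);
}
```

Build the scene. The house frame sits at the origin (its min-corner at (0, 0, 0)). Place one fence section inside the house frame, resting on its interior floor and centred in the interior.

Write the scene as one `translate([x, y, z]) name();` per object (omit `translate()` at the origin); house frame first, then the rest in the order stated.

house_frame();
translate([1693, 1807, 0]) fence_section();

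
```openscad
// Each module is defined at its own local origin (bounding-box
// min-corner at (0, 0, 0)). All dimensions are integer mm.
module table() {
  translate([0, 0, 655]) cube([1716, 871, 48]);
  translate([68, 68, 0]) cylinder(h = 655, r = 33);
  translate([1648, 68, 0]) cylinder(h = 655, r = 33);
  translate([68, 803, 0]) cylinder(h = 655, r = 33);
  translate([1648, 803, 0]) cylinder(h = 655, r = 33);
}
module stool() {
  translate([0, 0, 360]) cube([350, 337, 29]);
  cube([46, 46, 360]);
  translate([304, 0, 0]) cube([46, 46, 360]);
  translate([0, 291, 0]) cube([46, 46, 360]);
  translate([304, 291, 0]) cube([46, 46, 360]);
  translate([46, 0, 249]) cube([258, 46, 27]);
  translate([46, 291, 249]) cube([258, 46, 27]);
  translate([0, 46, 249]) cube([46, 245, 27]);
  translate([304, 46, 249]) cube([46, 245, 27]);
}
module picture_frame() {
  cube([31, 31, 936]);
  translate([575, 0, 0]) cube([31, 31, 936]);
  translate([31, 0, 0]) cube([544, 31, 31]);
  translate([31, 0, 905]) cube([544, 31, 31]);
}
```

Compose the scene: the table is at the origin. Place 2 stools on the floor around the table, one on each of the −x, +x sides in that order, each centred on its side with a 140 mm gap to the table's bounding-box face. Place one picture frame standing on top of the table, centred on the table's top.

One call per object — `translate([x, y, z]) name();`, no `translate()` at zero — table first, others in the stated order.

table();
translate([-490, 267, 0]) stool();
translate([1856, 267, 0]) stool();
translate([555, 420, 703]) picture_frame();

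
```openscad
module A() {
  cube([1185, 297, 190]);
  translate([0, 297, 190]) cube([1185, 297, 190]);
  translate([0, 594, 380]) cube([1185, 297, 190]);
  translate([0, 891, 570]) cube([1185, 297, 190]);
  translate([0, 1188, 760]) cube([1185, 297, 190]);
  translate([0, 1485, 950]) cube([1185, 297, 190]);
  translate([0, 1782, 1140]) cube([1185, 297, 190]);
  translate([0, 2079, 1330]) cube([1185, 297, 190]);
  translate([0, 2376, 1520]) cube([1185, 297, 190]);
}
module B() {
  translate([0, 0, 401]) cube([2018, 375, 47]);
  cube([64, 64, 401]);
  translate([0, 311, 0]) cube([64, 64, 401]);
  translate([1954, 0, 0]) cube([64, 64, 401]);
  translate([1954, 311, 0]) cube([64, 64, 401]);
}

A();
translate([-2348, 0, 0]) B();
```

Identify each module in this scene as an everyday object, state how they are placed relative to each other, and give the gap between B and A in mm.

The bench's nearest face is 330 mm from the staircase's −x face.

A is a staircase. B is a bench. The bench is on the floor beside the staircase on its −x side. The gap between the bench and the staircase is 330 mm.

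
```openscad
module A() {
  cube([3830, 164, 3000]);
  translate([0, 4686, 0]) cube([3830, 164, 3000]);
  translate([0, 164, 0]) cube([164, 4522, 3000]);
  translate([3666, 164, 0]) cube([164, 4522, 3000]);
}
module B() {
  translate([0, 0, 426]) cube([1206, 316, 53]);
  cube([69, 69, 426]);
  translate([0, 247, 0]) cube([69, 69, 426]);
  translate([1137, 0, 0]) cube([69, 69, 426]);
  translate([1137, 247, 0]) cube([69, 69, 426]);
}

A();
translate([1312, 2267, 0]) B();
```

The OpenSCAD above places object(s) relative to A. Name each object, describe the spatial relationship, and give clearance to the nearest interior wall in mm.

Clearances: x = 1148, y = 2103; minimum 1148 mm.

A is a house frame. B is a bench. The bench sits inside the house frame, centred. The clearance to the nearest interior wall is 1148 mm.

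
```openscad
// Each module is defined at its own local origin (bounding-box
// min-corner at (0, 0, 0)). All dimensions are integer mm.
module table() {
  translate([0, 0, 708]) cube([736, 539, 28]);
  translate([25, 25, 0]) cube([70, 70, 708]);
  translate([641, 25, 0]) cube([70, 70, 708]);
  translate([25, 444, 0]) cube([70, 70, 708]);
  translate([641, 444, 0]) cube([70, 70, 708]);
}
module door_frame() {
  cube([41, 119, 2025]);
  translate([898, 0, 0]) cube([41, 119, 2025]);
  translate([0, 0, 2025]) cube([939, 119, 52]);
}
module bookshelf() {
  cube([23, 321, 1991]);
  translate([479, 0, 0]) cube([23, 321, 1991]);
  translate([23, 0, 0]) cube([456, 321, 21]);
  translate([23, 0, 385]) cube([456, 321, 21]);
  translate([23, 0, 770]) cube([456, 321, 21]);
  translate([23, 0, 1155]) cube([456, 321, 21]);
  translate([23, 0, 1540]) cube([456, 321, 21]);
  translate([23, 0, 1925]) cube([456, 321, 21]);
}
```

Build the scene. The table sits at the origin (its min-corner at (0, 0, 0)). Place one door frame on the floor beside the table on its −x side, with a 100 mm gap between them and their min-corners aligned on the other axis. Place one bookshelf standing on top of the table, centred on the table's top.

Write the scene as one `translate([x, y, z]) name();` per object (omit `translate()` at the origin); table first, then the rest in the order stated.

table();
translate([-1039, 0, 0]) door_frame();
translate([117, 109, 736]) bookshelf();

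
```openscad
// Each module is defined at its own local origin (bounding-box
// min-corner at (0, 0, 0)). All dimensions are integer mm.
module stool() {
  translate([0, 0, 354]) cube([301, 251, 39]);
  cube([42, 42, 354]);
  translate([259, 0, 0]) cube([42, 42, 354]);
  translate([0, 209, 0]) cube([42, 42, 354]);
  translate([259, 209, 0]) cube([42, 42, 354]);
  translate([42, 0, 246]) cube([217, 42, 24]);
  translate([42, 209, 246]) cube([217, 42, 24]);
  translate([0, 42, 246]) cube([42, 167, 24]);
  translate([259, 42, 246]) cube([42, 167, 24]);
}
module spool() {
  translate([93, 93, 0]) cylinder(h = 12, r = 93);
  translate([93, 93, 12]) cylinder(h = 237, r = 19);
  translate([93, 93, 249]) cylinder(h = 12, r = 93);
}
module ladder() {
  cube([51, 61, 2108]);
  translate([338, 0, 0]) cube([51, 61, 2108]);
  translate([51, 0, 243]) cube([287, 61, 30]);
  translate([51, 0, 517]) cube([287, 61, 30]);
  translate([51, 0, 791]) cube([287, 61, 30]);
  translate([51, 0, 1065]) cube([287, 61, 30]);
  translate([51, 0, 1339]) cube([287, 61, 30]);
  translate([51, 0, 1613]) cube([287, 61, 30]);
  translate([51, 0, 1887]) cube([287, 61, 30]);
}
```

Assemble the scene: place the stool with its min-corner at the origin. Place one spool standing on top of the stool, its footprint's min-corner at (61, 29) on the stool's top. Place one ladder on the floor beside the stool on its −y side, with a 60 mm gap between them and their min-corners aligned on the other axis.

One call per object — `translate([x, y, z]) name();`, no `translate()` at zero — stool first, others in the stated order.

stool();
translate([61, 29, 393]) spool();
translate([0, -121, 0]) ladder();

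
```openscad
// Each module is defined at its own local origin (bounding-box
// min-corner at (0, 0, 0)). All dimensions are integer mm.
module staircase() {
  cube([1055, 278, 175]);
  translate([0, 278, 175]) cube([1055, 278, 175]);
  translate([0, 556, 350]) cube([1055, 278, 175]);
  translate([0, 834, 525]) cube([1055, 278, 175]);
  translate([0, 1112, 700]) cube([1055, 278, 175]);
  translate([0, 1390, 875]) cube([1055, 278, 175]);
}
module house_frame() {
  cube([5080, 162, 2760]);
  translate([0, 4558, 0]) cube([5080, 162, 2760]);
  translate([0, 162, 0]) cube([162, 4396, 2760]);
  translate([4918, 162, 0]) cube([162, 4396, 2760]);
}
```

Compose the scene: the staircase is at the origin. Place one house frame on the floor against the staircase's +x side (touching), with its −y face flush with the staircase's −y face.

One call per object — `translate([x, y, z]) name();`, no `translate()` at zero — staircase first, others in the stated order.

staircase();
translate([1055, 0, 0]) house_frame();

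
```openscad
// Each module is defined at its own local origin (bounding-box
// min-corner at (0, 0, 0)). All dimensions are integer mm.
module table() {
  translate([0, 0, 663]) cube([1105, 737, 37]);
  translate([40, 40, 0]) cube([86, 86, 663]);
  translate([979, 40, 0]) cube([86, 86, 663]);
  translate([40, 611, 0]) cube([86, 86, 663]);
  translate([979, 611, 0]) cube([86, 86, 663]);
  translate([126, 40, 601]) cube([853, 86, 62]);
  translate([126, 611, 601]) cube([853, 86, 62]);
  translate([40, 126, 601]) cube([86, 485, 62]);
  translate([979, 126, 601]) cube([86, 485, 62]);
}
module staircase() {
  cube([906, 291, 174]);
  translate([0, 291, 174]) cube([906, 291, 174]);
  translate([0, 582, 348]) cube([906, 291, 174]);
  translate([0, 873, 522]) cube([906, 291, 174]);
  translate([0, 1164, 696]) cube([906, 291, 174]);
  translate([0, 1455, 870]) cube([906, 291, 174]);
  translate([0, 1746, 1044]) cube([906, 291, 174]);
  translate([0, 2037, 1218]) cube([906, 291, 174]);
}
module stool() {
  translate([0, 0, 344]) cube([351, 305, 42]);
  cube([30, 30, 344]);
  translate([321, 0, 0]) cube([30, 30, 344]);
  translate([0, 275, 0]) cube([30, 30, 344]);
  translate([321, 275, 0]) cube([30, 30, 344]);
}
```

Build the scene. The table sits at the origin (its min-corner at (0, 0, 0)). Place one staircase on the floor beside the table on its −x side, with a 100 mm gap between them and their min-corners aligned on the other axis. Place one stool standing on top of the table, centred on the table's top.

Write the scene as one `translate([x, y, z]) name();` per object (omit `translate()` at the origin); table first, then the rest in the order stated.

table();
translate([-1006, 0, 0]) staircase();
translate([377, 216, 700]) stool();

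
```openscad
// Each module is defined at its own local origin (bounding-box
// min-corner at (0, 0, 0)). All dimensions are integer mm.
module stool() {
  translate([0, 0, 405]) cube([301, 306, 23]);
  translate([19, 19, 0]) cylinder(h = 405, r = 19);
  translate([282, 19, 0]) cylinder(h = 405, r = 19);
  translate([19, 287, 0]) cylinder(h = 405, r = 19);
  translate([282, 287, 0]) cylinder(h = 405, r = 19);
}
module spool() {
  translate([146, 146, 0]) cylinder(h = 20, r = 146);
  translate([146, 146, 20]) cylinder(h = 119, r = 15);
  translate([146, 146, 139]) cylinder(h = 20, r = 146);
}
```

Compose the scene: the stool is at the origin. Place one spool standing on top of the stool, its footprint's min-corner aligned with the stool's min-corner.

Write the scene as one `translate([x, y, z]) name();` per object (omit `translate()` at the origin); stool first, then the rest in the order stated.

stool();
translate([0, 0, 428]) spool();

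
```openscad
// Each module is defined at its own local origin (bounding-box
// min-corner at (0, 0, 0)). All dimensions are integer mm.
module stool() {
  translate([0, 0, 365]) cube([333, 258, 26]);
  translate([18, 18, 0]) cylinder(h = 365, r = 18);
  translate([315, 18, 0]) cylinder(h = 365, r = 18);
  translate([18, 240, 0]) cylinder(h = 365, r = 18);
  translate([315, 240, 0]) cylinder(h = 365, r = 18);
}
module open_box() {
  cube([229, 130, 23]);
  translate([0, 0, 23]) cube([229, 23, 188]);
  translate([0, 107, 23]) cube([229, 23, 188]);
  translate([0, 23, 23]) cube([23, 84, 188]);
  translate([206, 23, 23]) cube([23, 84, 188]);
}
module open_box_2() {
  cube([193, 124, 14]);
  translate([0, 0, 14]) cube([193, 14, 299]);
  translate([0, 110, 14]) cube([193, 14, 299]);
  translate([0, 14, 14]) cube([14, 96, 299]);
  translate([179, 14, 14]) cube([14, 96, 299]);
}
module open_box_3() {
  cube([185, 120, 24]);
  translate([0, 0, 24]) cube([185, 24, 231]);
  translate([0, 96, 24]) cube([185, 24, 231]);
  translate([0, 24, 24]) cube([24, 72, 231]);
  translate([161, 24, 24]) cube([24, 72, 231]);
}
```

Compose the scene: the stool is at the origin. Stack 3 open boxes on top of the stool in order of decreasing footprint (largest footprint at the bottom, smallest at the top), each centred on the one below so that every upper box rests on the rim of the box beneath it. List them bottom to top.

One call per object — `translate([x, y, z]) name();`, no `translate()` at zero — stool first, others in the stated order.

stool();
translate([52, 64, 391]) open_box();
translate([70, 67, 602]) open_box_2();
translate([74, 69, 915]) open_box_3();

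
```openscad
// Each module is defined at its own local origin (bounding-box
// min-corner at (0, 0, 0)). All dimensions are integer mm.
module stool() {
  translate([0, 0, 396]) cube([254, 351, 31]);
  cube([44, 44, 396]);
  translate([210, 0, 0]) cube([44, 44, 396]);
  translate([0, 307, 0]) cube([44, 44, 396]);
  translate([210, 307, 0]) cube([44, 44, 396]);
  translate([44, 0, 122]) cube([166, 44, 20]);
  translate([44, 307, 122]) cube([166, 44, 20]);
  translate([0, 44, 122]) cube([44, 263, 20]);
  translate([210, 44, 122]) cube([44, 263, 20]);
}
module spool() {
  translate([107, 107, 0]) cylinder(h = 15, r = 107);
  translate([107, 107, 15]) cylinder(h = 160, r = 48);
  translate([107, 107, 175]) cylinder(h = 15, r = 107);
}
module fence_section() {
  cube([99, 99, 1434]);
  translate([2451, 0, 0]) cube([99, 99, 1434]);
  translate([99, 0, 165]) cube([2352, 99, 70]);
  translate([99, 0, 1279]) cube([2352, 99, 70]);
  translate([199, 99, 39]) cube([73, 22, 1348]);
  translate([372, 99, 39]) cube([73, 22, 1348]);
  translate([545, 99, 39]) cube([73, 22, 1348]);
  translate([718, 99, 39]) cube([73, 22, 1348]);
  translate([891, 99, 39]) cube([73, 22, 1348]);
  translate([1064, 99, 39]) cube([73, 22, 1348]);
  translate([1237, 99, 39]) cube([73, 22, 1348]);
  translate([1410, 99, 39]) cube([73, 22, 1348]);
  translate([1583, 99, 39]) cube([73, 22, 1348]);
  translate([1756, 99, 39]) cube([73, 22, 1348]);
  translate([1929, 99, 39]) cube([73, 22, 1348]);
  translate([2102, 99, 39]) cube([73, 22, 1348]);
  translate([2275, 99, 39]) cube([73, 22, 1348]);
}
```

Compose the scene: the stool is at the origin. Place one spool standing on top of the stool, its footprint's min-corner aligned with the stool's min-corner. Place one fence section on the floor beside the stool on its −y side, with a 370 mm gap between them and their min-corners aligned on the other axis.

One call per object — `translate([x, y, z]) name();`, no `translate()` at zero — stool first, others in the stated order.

stool();
translate([0, 0, 427]) spool();
translate([0, -491, 0]) fence_section();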